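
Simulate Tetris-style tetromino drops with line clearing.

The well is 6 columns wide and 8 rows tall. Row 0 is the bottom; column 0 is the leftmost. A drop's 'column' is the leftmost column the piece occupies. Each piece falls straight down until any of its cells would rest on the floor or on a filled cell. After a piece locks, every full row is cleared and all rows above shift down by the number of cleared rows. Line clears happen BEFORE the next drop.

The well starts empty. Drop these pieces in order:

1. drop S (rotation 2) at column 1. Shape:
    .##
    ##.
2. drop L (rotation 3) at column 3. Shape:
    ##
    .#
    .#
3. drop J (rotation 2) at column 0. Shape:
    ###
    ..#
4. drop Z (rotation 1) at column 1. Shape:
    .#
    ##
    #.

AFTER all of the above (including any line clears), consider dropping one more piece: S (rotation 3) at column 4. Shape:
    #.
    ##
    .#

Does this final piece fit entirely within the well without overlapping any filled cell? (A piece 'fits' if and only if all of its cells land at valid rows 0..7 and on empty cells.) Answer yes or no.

Answer: yes

Derivation:
Drop 1: S rot2 at col 1 lands with bottom-row=0; cleared 0 line(s) (total 0); column heights now [0 1 2 2 0 0], max=2
Drop 2: L rot3 at col 3 lands with bottom-row=0; cleared 0 line(s) (total 0); column heights now [0 1 2 3 3 0], max=3
Drop 3: J rot2 at col 0 lands with bottom-row=2; cleared 0 line(s) (total 0); column heights now [4 4 4 3 3 0], max=4
Drop 4: Z rot1 at col 1 lands with bottom-row=4; cleared 0 line(s) (total 0); column heights now [4 6 7 3 3 0], max=7
Test piece S rot3 at col 4 (width 2): heights before test = [4 6 7 3 3 0]; fits = True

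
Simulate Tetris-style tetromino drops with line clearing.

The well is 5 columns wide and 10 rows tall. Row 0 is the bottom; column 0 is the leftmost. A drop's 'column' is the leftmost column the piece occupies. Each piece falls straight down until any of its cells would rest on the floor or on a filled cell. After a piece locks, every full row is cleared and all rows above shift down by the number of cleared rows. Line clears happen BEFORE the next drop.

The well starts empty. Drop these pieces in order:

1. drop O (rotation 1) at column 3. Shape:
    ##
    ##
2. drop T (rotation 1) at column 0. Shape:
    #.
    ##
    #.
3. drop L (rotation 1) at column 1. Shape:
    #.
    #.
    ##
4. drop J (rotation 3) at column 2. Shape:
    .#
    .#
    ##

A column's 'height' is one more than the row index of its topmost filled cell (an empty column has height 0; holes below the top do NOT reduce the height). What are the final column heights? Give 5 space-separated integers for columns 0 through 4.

Answer: 3 5 4 6 2

Derivation:
Drop 1: O rot1 at col 3 lands with bottom-row=0; cleared 0 line(s) (total 0); column heights now [0 0 0 2 2], max=2
Drop 2: T rot1 at col 0 lands with bottom-row=0; cleared 0 line(s) (total 0); column heights now [3 2 0 2 2], max=3
Drop 3: L rot1 at col 1 lands with bottom-row=2; cleared 0 line(s) (total 0); column heights now [3 5 3 2 2], max=5
Drop 4: J rot3 at col 2 lands with bottom-row=3; cleared 0 line(s) (total 0); column heights now [3 5 4 6 2], max=6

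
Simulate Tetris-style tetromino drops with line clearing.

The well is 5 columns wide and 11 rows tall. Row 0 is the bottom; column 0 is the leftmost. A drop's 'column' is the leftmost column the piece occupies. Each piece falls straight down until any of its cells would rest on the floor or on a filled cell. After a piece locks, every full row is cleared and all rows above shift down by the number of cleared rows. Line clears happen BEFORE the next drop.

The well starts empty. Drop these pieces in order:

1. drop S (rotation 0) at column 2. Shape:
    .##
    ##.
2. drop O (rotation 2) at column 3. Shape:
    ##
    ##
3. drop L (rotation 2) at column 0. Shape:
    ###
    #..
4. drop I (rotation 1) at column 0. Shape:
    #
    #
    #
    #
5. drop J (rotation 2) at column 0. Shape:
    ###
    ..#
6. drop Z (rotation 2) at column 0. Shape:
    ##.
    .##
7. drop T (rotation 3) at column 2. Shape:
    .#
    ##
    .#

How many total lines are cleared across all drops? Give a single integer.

Drop 1: S rot0 at col 2 lands with bottom-row=0; cleared 0 line(s) (total 0); column heights now [0 0 1 2 2], max=2
Drop 2: O rot2 at col 3 lands with bottom-row=2; cleared 0 line(s) (total 0); column heights now [0 0 1 4 4], max=4
Drop 3: L rot2 at col 0 lands with bottom-row=0; cleared 1 line(s) (total 1); column heights now [1 0 1 3 3], max=3
Drop 4: I rot1 at col 0 lands with bottom-row=1; cleared 0 line(s) (total 1); column heights now [5 0 1 3 3], max=5
Drop 5: J rot2 at col 0 lands with bottom-row=4; cleared 0 line(s) (total 1); column heights now [6 6 6 3 3], max=6
Drop 6: Z rot2 at col 0 lands with bottom-row=6; cleared 0 line(s) (total 1); column heights now [8 8 7 3 3], max=8
Drop 7: T rot3 at col 2 lands with bottom-row=6; cleared 0 line(s) (total 1); column heights now [8 8 8 9 3], max=9

Answer: 1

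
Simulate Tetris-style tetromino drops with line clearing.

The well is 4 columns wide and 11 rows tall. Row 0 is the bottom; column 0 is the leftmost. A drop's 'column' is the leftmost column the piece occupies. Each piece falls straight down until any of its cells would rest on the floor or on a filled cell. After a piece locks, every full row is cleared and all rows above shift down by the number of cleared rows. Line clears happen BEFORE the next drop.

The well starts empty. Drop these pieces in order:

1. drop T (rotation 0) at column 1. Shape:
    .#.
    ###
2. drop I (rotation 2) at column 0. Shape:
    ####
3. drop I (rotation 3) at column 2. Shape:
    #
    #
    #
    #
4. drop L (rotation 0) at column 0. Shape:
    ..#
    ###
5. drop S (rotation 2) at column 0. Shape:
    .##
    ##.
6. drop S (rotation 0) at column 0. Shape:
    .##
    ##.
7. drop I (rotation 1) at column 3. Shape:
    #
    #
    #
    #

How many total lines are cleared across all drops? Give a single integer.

Drop 1: T rot0 at col 1 lands with bottom-row=0; cleared 0 line(s) (total 0); column heights now [0 1 2 1], max=2
Drop 2: I rot2 at col 0 lands with bottom-row=2; cleared 1 line(s) (total 1); column heights now [0 1 2 1], max=2
Drop 3: I rot3 at col 2 lands with bottom-row=2; cleared 0 line(s) (total 1); column heights now [0 1 6 1], max=6
Drop 4: L rot0 at col 0 lands with bottom-row=6; cleared 0 line(s) (total 1); column heights now [7 7 8 1], max=8
Drop 5: S rot2 at col 0 lands with bottom-row=7; cleared 0 line(s) (total 1); column heights now [8 9 9 1], max=9
Drop 6: S rot0 at col 0 lands with bottom-row=9; cleared 0 line(s) (total 1); column heights now [10 11 11 1], max=11
Drop 7: I rot1 at col 3 lands with bottom-row=1; cleared 0 line(s) (total 1); column heights now [10 11 11 5], max=11

Answer: 1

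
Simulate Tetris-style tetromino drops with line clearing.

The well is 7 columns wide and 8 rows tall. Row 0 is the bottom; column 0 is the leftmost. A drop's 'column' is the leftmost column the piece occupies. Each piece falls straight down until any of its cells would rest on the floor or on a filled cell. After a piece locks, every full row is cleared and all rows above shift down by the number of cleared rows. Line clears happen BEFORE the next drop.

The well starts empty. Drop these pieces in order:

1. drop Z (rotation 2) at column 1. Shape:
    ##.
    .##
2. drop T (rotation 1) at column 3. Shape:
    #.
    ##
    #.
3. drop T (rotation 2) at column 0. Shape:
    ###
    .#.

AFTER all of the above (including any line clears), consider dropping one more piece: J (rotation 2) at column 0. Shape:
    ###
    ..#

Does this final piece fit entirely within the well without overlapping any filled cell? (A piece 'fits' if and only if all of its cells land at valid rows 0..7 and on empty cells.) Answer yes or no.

Drop 1: Z rot2 at col 1 lands with bottom-row=0; cleared 0 line(s) (total 0); column heights now [0 2 2 1 0 0 0], max=2
Drop 2: T rot1 at col 3 lands with bottom-row=1; cleared 0 line(s) (total 0); column heights now [0 2 2 4 3 0 0], max=4
Drop 3: T rot2 at col 0 lands with bottom-row=2; cleared 0 line(s) (total 0); column heights now [4 4 4 4 3 0 0], max=4
Test piece J rot2 at col 0 (width 3): heights before test = [4 4 4 4 3 0 0]; fits = True

Answer: yes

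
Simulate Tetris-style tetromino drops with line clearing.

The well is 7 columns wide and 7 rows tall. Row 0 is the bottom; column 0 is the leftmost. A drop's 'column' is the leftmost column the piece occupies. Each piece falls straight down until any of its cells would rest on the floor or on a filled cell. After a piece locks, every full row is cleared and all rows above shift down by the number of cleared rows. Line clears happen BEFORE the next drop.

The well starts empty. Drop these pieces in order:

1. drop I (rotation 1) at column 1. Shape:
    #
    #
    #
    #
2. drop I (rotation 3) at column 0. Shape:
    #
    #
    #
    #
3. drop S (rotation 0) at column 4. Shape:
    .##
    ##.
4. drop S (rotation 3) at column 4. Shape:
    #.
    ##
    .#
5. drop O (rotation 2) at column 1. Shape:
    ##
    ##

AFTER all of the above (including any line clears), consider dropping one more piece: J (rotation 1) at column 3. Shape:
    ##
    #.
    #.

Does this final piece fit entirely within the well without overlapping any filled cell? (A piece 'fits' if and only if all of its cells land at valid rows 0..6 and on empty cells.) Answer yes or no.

Answer: yes

Derivation:
Drop 1: I rot1 at col 1 lands with bottom-row=0; cleared 0 line(s) (total 0); column heights now [0 4 0 0 0 0 0], max=4
Drop 2: I rot3 at col 0 lands with bottom-row=0; cleared 0 line(s) (total 0); column heights now [4 4 0 0 0 0 0], max=4
Drop 3: S rot0 at col 4 lands with bottom-row=0; cleared 0 line(s) (total 0); column heights now [4 4 0 0 1 2 2], max=4
Drop 4: S rot3 at col 4 lands with bottom-row=2; cleared 0 line(s) (total 0); column heights now [4 4 0 0 5 4 2], max=5
Drop 5: O rot2 at col 1 lands with bottom-row=4; cleared 0 line(s) (total 0); column heights now [4 6 6 0 5 4 2], max=6
Test piece J rot1 at col 3 (width 2): heights before test = [4 6 6 0 5 4 2]; fits = True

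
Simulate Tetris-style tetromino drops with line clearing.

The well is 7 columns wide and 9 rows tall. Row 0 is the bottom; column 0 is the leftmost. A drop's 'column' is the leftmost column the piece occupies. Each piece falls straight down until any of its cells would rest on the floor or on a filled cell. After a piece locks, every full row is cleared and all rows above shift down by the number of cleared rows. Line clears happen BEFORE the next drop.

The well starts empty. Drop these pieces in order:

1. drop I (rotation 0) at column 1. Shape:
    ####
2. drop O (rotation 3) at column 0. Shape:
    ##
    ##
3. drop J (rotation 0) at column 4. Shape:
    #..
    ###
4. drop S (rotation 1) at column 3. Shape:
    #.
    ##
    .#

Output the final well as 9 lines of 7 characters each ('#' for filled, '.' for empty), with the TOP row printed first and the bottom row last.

Answer: .......
.......
.......
...#...
...##..
....#..
##..#..
##..###
.####..

Derivation:
Drop 1: I rot0 at col 1 lands with bottom-row=0; cleared 0 line(s) (total 0); column heights now [0 1 1 1 1 0 0], max=1
Drop 2: O rot3 at col 0 lands with bottom-row=1; cleared 0 line(s) (total 0); column heights now [3 3 1 1 1 0 0], max=3
Drop 3: J rot0 at col 4 lands with bottom-row=1; cleared 0 line(s) (total 0); column heights now [3 3 1 1 3 2 2], max=3
Drop 4: S rot1 at col 3 lands with bottom-row=3; cleared 0 line(s) (total 0); column heights now [3 3 1 6 5 2 2], max=6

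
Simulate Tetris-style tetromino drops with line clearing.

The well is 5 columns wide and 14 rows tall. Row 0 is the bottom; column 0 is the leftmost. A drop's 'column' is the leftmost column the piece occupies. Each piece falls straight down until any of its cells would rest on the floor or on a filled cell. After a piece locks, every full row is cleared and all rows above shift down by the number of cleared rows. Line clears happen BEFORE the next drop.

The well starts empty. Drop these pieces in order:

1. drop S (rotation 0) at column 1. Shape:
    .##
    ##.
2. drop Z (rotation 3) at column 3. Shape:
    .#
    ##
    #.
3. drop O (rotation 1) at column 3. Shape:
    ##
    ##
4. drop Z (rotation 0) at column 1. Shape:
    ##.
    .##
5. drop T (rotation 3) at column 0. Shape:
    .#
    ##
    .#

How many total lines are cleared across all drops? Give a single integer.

Answer: 0

Derivation:
Drop 1: S rot0 at col 1 lands with bottom-row=0; cleared 0 line(s) (total 0); column heights now [0 1 2 2 0], max=2
Drop 2: Z rot3 at col 3 lands with bottom-row=2; cleared 0 line(s) (total 0); column heights now [0 1 2 4 5], max=5
Drop 3: O rot1 at col 3 lands with bottom-row=5; cleared 0 line(s) (total 0); column heights now [0 1 2 7 7], max=7
Drop 4: Z rot0 at col 1 lands with bottom-row=7; cleared 0 line(s) (total 0); column heights now [0 9 9 8 7], max=9
Drop 5: T rot3 at col 0 lands with bottom-row=9; cleared 0 line(s) (total 0); column heights now [11 12 9 8 7], max=12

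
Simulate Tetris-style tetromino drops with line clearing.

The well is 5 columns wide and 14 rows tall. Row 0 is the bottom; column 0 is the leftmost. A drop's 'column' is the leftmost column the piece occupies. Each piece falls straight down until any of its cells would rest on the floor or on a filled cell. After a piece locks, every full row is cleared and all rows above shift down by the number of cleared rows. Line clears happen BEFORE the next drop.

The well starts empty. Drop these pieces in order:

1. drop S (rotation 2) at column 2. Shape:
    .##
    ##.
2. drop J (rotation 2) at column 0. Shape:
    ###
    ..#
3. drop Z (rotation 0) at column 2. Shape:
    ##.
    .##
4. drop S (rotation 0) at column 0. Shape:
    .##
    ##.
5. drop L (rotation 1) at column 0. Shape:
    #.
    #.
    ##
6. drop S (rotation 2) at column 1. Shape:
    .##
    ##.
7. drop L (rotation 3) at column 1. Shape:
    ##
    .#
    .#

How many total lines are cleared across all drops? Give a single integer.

Answer: 1

Derivation:
Drop 1: S rot2 at col 2 lands with bottom-row=0; cleared 0 line(s) (total 0); column heights now [0 0 1 2 2], max=2
Drop 2: J rot2 at col 0 lands with bottom-row=1; cleared 0 line(s) (total 0); column heights now [3 3 3 2 2], max=3
Drop 3: Z rot0 at col 2 lands with bottom-row=2; cleared 1 line(s) (total 1); column heights now [0 0 3 3 2], max=3
Drop 4: S rot0 at col 0 lands with bottom-row=2; cleared 0 line(s) (total 1); column heights now [3 4 4 3 2], max=4
Drop 5: L rot1 at col 0 lands with bottom-row=4; cleared 0 line(s) (total 1); column heights now [7 5 4 3 2], max=7
Drop 6: S rot2 at col 1 lands with bottom-row=5; cleared 0 line(s) (total 1); column heights now [7 6 7 7 2], max=7
Drop 7: L rot3 at col 1 lands with bottom-row=7; cleared 0 line(s) (total 1); column heights now [7 10 10 7 2], max=10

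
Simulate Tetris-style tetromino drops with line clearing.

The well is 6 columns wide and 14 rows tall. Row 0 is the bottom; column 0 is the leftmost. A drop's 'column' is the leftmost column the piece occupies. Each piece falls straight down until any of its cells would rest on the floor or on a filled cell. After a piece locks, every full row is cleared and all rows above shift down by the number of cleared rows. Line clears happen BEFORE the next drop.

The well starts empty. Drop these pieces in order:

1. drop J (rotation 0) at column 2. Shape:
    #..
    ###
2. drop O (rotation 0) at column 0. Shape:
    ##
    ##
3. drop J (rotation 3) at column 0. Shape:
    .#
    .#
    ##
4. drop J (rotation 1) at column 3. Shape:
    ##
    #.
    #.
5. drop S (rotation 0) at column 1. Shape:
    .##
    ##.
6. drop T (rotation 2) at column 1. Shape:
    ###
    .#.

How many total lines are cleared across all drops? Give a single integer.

Drop 1: J rot0 at col 2 lands with bottom-row=0; cleared 0 line(s) (total 0); column heights now [0 0 2 1 1 0], max=2
Drop 2: O rot0 at col 0 lands with bottom-row=0; cleared 0 line(s) (total 0); column heights now [2 2 2 1 1 0], max=2
Drop 3: J rot3 at col 0 lands with bottom-row=2; cleared 0 line(s) (total 0); column heights now [3 5 2 1 1 0], max=5
Drop 4: J rot1 at col 3 lands with bottom-row=1; cleared 0 line(s) (total 0); column heights now [3 5 2 4 4 0], max=5
Drop 5: S rot0 at col 1 lands with bottom-row=5; cleared 0 line(s) (total 0); column heights now [3 6 7 7 4 0], max=7
Drop 6: T rot2 at col 1 lands with bottom-row=7; cleared 0 line(s) (total 0); column heights now [3 9 9 9 4 0], max=9

Answer: 0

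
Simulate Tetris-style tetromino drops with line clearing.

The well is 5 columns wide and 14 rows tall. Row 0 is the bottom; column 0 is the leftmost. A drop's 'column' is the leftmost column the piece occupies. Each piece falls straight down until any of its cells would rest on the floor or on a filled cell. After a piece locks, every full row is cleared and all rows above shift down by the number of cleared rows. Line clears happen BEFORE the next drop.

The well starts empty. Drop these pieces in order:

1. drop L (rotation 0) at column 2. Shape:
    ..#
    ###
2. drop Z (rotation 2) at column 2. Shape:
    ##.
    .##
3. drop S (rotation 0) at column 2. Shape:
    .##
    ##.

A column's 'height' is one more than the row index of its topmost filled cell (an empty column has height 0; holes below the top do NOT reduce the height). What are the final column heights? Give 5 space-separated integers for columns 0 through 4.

Drop 1: L rot0 at col 2 lands with bottom-row=0; cleared 0 line(s) (total 0); column heights now [0 0 1 1 2], max=2
Drop 2: Z rot2 at col 2 lands with bottom-row=2; cleared 0 line(s) (total 0); column heights now [0 0 4 4 3], max=4
Drop 3: S rot0 at col 2 lands with bottom-row=4; cleared 0 line(s) (total 0); column heights now [0 0 5 6 6], max=6

Answer: 0 0 5 6 6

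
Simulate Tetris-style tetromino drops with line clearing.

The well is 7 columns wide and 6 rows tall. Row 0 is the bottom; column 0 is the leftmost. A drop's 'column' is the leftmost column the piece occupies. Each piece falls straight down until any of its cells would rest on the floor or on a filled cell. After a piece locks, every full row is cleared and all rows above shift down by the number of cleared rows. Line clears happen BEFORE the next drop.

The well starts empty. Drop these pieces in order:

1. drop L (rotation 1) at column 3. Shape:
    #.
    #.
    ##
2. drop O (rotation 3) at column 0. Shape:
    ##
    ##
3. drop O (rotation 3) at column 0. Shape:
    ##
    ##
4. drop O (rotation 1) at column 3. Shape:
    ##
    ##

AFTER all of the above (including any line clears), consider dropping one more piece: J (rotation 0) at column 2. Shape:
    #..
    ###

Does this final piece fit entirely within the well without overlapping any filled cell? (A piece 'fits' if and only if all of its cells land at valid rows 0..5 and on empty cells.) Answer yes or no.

Drop 1: L rot1 at col 3 lands with bottom-row=0; cleared 0 line(s) (total 0); column heights now [0 0 0 3 1 0 0], max=3
Drop 2: O rot3 at col 0 lands with bottom-row=0; cleared 0 line(s) (total 0); column heights now [2 2 0 3 1 0 0], max=3
Drop 3: O rot3 at col 0 lands with bottom-row=2; cleared 0 line(s) (total 0); column heights now [4 4 0 3 1 0 0], max=4
Drop 4: O rot1 at col 3 lands with bottom-row=3; cleared 0 line(s) (total 0); column heights now [4 4 0 5 5 0 0], max=5
Test piece J rot0 at col 2 (width 3): heights before test = [4 4 0 5 5 0 0]; fits = False

Answer: no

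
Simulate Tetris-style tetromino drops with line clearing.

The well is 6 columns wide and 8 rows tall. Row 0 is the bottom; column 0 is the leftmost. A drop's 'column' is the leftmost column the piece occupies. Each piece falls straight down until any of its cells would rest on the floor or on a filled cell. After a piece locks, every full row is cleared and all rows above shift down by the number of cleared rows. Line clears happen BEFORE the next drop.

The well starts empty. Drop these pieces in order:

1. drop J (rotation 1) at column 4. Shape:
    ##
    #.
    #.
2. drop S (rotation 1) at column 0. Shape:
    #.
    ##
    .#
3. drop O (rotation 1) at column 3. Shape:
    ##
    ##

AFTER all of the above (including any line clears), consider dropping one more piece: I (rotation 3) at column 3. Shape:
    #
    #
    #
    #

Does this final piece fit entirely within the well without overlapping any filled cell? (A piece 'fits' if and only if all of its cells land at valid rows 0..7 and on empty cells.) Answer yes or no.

Drop 1: J rot1 at col 4 lands with bottom-row=0; cleared 0 line(s) (total 0); column heights now [0 0 0 0 3 3], max=3
Drop 2: S rot1 at col 0 lands with bottom-row=0; cleared 0 line(s) (total 0); column heights now [3 2 0 0 3 3], max=3
Drop 3: O rot1 at col 3 lands with bottom-row=3; cleared 0 line(s) (total 0); column heights now [3 2 0 5 5 3], max=5
Test piece I rot3 at col 3 (width 1): heights before test = [3 2 0 5 5 3]; fits = False

Answer: no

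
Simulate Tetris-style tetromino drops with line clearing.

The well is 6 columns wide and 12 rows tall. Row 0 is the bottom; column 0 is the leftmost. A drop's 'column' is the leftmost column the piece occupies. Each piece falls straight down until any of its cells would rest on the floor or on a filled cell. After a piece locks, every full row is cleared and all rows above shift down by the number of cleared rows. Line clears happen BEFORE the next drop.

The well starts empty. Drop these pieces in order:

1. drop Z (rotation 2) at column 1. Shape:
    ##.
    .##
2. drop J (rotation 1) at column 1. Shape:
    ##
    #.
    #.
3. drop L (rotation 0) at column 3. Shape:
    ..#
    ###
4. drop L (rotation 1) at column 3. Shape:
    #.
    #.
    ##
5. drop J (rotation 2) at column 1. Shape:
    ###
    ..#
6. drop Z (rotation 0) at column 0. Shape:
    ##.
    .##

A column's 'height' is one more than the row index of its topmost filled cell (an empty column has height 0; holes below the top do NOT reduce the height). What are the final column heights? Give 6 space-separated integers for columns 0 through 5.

Answer: 9 9 8 7 3 3

Derivation:
Drop 1: Z rot2 at col 1 lands with bottom-row=0; cleared 0 line(s) (total 0); column heights now [0 2 2 1 0 0], max=2
Drop 2: J rot1 at col 1 lands with bottom-row=2; cleared 0 line(s) (total 0); column heights now [0 5 5 1 0 0], max=5
Drop 3: L rot0 at col 3 lands with bottom-row=1; cleared 0 line(s) (total 0); column heights now [0 5 5 2 2 3], max=5
Drop 4: L rot1 at col 3 lands with bottom-row=2; cleared 0 line(s) (total 0); column heights now [0 5 5 5 3 3], max=5
Drop 5: J rot2 at col 1 lands with bottom-row=5; cleared 0 line(s) (total 0); column heights now [0 7 7 7 3 3], max=7
Drop 6: Z rot0 at col 0 lands with bottom-row=7; cleared 0 line(s) (total 0); column heights now [9 9 8 7 3 3], max=9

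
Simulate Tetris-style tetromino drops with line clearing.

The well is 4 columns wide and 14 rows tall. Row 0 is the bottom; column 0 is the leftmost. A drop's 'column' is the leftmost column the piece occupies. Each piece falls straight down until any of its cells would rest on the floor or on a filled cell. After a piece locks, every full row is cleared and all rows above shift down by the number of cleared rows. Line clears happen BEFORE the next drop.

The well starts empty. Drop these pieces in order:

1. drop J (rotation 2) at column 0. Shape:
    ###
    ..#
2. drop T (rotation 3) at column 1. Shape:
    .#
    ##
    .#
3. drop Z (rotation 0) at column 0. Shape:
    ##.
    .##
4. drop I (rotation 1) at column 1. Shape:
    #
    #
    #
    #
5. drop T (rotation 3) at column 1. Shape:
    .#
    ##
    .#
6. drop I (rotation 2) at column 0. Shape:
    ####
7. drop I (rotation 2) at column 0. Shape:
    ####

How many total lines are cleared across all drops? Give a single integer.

Answer: 2

Derivation:
Drop 1: J rot2 at col 0 lands with bottom-row=0; cleared 0 line(s) (total 0); column heights now [2 2 2 0], max=2
Drop 2: T rot3 at col 1 lands with bottom-row=2; cleared 0 line(s) (total 0); column heights now [2 4 5 0], max=5
Drop 3: Z rot0 at col 0 lands with bottom-row=5; cleared 0 line(s) (total 0); column heights now [7 7 6 0], max=7
Drop 4: I rot1 at col 1 lands with bottom-row=7; cleared 0 line(s) (total 0); column heights now [7 11 6 0], max=11
Drop 5: T rot3 at col 1 lands with bottom-row=10; cleared 0 line(s) (total 0); column heights now [7 12 13 0], max=13
Drop 6: I rot2 at col 0 lands with bottom-row=13; cleared 1 line(s) (total 1); column heights now [7 12 13 0], max=13
Drop 7: I rot2 at col 0 lands with bottom-row=13; cleared 1 line(s) (total 2); column heights now [7 12 13 0], max=13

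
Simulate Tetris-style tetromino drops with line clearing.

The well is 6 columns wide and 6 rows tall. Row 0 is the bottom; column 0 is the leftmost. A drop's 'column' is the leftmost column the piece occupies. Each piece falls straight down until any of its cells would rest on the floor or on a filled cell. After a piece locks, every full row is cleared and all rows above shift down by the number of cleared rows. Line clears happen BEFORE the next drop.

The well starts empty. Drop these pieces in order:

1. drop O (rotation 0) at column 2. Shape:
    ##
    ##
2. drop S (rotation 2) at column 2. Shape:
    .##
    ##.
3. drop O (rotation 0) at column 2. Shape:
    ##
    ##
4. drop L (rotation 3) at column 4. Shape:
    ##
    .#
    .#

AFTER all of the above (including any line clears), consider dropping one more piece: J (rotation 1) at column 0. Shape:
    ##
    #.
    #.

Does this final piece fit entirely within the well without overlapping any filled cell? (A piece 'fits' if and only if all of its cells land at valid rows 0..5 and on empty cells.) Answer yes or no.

Answer: yes

Derivation:
Drop 1: O rot0 at col 2 lands with bottom-row=0; cleared 0 line(s) (total 0); column heights now [0 0 2 2 0 0], max=2
Drop 2: S rot2 at col 2 lands with bottom-row=2; cleared 0 line(s) (total 0); column heights now [0 0 3 4 4 0], max=4
Drop 3: O rot0 at col 2 lands with bottom-row=4; cleared 0 line(s) (total 0); column heights now [0 0 6 6 4 0], max=6
Drop 4: L rot3 at col 4 lands with bottom-row=2; cleared 0 line(s) (total 0); column heights now [0 0 6 6 5 5], max=6
Test piece J rot1 at col 0 (width 2): heights before test = [0 0 6 6 5 5]; fits = True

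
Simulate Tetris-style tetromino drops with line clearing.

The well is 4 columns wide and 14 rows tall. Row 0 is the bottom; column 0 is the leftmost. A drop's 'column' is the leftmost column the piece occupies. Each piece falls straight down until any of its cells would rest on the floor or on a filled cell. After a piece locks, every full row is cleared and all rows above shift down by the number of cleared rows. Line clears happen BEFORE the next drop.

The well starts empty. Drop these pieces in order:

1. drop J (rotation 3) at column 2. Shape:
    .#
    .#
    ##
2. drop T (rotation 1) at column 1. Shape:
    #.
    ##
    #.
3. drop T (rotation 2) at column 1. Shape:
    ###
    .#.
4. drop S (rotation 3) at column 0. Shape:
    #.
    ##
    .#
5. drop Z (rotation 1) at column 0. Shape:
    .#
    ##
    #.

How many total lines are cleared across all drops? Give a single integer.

Answer: 0

Derivation:
Drop 1: J rot3 at col 2 lands with bottom-row=0; cleared 0 line(s) (total 0); column heights now [0 0 1 3], max=3
Drop 2: T rot1 at col 1 lands with bottom-row=0; cleared 0 line(s) (total 0); column heights now [0 3 2 3], max=3
Drop 3: T rot2 at col 1 lands with bottom-row=2; cleared 0 line(s) (total 0); column heights now [0 4 4 4], max=4
Drop 4: S rot3 at col 0 lands with bottom-row=4; cleared 0 line(s) (total 0); column heights now [7 6 4 4], max=7
Drop 5: Z rot1 at col 0 lands with bottom-row=7; cleared 0 line(s) (total 0); column heights now [9 10 4 4], max=10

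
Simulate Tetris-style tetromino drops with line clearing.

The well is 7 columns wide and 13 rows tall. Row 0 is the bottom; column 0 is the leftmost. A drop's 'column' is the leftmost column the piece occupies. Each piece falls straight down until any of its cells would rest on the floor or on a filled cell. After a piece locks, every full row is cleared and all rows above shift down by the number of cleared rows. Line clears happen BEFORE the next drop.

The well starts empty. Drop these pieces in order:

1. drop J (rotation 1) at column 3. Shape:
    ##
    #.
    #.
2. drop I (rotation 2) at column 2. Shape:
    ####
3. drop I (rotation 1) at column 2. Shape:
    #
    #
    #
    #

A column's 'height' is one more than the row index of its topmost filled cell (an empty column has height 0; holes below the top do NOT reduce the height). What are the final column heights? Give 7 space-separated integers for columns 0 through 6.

Answer: 0 0 8 4 4 4 0

Derivation:
Drop 1: J rot1 at col 3 lands with bottom-row=0; cleared 0 line(s) (total 0); column heights now [0 0 0 3 3 0 0], max=3
Drop 2: I rot2 at col 2 lands with bottom-row=3; cleared 0 line(s) (total 0); column heights now [0 0 4 4 4 4 0], max=4
Drop 3: I rot1 at col 2 lands with bottom-row=4; cleared 0 line(s) (total 0); column heights now [0 0 8 4 4 4 0], max=8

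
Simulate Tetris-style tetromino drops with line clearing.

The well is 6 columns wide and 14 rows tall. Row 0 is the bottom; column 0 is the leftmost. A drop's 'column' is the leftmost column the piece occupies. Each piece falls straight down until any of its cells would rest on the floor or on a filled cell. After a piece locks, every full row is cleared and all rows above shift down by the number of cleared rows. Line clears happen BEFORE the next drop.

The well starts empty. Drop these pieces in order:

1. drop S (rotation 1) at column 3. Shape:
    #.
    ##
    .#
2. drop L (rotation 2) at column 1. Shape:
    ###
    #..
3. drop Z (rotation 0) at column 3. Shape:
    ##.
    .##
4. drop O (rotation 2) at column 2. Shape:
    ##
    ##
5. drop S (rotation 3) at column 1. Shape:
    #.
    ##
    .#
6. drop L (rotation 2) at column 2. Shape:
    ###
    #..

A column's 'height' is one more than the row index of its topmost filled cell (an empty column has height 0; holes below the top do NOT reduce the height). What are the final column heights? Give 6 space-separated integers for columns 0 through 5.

Answer: 0 10 11 11 11 4

Derivation:
Drop 1: S rot1 at col 3 lands with bottom-row=0; cleared 0 line(s) (total 0); column heights now [0 0 0 3 2 0], max=3
Drop 2: L rot2 at col 1 lands with bottom-row=2; cleared 0 line(s) (total 0); column heights now [0 4 4 4 2 0], max=4
Drop 3: Z rot0 at col 3 lands with bottom-row=3; cleared 0 line(s) (total 0); column heights now [0 4 4 5 5 4], max=5
Drop 4: O rot2 at col 2 lands with bottom-row=5; cleared 0 line(s) (total 0); column heights now [0 4 7 7 5 4], max=7
Drop 5: S rot3 at col 1 lands with bottom-row=7; cleared 0 line(s) (total 0); column heights now [0 10 9 7 5 4], max=10
Drop 6: L rot2 at col 2 lands with bottom-row=9; cleared 0 line(s) (total 0); column heights now [0 10 11 11 11 4], max=11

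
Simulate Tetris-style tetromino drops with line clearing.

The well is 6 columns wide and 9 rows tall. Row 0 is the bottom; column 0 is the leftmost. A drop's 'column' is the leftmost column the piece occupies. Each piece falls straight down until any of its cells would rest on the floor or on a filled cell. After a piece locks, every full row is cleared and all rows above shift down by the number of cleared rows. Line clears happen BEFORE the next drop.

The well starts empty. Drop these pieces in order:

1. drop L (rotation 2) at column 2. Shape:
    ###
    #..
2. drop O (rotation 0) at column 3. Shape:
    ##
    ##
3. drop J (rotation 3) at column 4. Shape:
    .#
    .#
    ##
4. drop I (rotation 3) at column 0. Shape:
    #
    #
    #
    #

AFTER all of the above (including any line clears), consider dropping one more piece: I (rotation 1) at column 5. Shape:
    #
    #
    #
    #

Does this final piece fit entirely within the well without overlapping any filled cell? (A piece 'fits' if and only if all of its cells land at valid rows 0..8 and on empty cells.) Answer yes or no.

Answer: no

Derivation:
Drop 1: L rot2 at col 2 lands with bottom-row=0; cleared 0 line(s) (total 0); column heights now [0 0 2 2 2 0], max=2
Drop 2: O rot0 at col 3 lands with bottom-row=2; cleared 0 line(s) (total 0); column heights now [0 0 2 4 4 0], max=4
Drop 3: J rot3 at col 4 lands with bottom-row=4; cleared 0 line(s) (total 0); column heights now [0 0 2 4 5 7], max=7
Drop 4: I rot3 at col 0 lands with bottom-row=0; cleared 0 line(s) (total 0); column heights now [4 0 2 4 5 7], max=7
Test piece I rot1 at col 5 (width 1): heights before test = [4 0 2 4 5 7]; fits = False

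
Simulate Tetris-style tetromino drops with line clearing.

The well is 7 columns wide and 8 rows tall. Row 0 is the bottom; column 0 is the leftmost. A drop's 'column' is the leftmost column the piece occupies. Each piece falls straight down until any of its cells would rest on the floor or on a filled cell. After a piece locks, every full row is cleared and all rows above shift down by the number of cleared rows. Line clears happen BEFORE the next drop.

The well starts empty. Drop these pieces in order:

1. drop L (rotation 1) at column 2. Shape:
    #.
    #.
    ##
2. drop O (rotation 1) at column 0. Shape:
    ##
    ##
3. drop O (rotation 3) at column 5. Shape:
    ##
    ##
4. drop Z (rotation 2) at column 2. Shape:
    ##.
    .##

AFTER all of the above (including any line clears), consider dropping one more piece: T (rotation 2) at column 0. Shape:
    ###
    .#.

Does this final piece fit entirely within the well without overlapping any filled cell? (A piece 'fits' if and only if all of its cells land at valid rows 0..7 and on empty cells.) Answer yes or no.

Drop 1: L rot1 at col 2 lands with bottom-row=0; cleared 0 line(s) (total 0); column heights now [0 0 3 1 0 0 0], max=3
Drop 2: O rot1 at col 0 lands with bottom-row=0; cleared 0 line(s) (total 0); column heights now [2 2 3 1 0 0 0], max=3
Drop 3: O rot3 at col 5 lands with bottom-row=0; cleared 0 line(s) (total 0); column heights now [2 2 3 1 0 2 2], max=3
Drop 4: Z rot2 at col 2 lands with bottom-row=2; cleared 0 line(s) (total 0); column heights now [2 2 4 4 3 2 2], max=4
Test piece T rot2 at col 0 (width 3): heights before test = [2 2 4 4 3 2 2]; fits = True

Answer: yes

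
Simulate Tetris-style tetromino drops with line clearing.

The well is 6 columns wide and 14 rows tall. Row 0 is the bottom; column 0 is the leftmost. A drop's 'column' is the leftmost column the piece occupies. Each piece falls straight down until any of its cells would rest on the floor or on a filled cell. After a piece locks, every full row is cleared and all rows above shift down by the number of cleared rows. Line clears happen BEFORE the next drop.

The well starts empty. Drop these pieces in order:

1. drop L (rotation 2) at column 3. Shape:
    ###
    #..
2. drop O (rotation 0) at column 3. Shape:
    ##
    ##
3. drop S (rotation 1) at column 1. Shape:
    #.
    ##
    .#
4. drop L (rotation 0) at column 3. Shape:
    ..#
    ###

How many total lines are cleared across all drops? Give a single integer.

Answer: 0

Derivation:
Drop 1: L rot2 at col 3 lands with bottom-row=0; cleared 0 line(s) (total 0); column heights now [0 0 0 2 2 2], max=2
Drop 2: O rot0 at col 3 lands with bottom-row=2; cleared 0 line(s) (total 0); column heights now [0 0 0 4 4 2], max=4
Drop 3: S rot1 at col 1 lands with bottom-row=0; cleared 0 line(s) (total 0); column heights now [0 3 2 4 4 2], max=4
Drop 4: L rot0 at col 3 lands with bottom-row=4; cleared 0 line(s) (total 0); column heights now [0 3 2 5 5 6], max=6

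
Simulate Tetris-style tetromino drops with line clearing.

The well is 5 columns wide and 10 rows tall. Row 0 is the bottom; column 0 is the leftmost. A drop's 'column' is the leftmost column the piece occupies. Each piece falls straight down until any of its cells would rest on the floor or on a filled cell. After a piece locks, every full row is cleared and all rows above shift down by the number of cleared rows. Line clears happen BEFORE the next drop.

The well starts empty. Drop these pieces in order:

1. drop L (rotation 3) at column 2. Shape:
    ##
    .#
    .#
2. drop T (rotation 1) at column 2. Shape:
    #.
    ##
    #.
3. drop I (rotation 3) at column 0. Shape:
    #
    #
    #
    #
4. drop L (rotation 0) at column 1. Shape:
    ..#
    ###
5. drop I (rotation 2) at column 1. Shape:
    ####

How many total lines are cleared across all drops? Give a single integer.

Answer: 0

Derivation:
Drop 1: L rot3 at col 2 lands with bottom-row=0; cleared 0 line(s) (total 0); column heights now [0 0 3 3 0], max=3
Drop 2: T rot1 at col 2 lands with bottom-row=3; cleared 0 line(s) (total 0); column heights now [0 0 6 5 0], max=6
Drop 3: I rot3 at col 0 lands with bottom-row=0; cleared 0 line(s) (total 0); column heights now [4 0 6 5 0], max=6
Drop 4: L rot0 at col 1 lands with bottom-row=6; cleared 0 line(s) (total 0); column heights now [4 7 7 8 0], max=8
Drop 5: I rot2 at col 1 lands with bottom-row=8; cleared 0 line(s) (total 0); column heights now [4 9 9 9 9], max=9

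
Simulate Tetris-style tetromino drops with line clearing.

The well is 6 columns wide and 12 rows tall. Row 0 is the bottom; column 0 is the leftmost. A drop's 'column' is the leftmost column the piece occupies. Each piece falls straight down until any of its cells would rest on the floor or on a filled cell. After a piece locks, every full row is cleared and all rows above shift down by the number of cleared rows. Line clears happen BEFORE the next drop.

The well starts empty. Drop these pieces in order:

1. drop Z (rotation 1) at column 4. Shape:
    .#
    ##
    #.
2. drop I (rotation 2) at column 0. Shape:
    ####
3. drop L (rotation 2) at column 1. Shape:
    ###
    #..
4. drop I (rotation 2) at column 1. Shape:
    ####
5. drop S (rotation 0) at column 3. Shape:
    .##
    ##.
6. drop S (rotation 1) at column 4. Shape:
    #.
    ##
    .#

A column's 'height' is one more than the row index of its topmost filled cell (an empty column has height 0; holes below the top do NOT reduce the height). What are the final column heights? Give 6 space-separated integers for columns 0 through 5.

Drop 1: Z rot1 at col 4 lands with bottom-row=0; cleared 0 line(s) (total 0); column heights now [0 0 0 0 2 3], max=3
Drop 2: I rot2 at col 0 lands with bottom-row=0; cleared 0 line(s) (total 0); column heights now [1 1 1 1 2 3], max=3
Drop 3: L rot2 at col 1 lands with bottom-row=1; cleared 0 line(s) (total 0); column heights now [1 3 3 3 2 3], max=3
Drop 4: I rot2 at col 1 lands with bottom-row=3; cleared 0 line(s) (total 0); column heights now [1 4 4 4 4 3], max=4
Drop 5: S rot0 at col 3 lands with bottom-row=4; cleared 0 line(s) (total 0); column heights now [1 4 4 5 6 6], max=6
Drop 6: S rot1 at col 4 lands with bottom-row=6; cleared 0 line(s) (total 0); column heights now [1 4 4 5 9 8], max=9

Answer: 1 4 4 5 9 8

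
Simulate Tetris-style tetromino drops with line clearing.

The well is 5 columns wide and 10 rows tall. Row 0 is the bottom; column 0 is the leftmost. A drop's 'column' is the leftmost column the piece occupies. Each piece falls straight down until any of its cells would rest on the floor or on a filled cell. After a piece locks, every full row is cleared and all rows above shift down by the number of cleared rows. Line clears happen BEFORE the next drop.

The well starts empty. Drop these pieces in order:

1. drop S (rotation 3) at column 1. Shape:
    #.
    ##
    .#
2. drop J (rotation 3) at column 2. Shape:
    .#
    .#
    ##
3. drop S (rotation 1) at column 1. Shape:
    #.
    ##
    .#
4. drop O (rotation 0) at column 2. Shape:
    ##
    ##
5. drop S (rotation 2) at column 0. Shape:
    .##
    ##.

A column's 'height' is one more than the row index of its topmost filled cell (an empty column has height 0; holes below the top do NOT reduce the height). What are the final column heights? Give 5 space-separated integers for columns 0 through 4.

Answer: 7 8 8 7 0

Derivation:
Drop 1: S rot3 at col 1 lands with bottom-row=0; cleared 0 line(s) (total 0); column heights now [0 3 2 0 0], max=3
Drop 2: J rot3 at col 2 lands with bottom-row=2; cleared 0 line(s) (total 0); column heights now [0 3 3 5 0], max=5
Drop 3: S rot1 at col 1 lands with bottom-row=3; cleared 0 line(s) (total 0); column heights now [0 6 5 5 0], max=6
Drop 4: O rot0 at col 2 lands with bottom-row=5; cleared 0 line(s) (total 0); column heights now [0 6 7 7 0], max=7
Drop 5: S rot2 at col 0 lands with bottom-row=6; cleared 0 line(s) (total 0); column heights now [7 8 8 7 0], max=8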